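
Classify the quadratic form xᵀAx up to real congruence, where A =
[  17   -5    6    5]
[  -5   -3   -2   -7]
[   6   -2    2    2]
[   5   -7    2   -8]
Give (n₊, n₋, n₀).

step 0: pivot 17 → sign +
step 1: pivot -76/17 → sign −
step 2: pivot -2/19 → sign −
step 3: row/col 3 already zero → sign 0
signature = (1, 2, 1)

Answer: (1, 2, 1)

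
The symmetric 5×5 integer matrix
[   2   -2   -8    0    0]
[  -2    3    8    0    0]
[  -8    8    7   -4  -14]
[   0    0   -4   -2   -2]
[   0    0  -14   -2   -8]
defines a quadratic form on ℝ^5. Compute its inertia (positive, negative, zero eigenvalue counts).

step 0: pivot 2 → sign +
step 1: pivot 1 → sign +
step 2: pivot -25 → sign −
step 3: pivot -34/25 → sign −
step 4: pivot -2/17 → sign −
signature = (2, 3, 0)

Answer: (2, 3, 0)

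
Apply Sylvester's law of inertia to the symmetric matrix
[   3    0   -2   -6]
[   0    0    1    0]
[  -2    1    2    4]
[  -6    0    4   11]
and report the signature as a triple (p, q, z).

step 0: pivot 3 → sign +
step 1: pivot 2/3 → sign +
step 2: pivot -3/2 → sign −
step 3: pivot -1 → sign −
signature = (2, 2, 0)

Answer: (2, 2, 0)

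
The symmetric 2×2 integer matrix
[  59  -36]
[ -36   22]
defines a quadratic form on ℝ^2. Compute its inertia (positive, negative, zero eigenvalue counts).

Answer: (2, 0, 0)

Derivation:
step 0: pivot 59 → sign +
step 1: pivot 2/59 → sign +
signature = (2, 0, 0)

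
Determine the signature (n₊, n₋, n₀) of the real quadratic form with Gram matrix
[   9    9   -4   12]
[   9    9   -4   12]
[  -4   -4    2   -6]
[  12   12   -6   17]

step 0: pivot 9 → sign +
step 1: pivot 2/9 → sign +
step 2: pivot -1 → sign −
step 3: row/col 3 already zero → sign 0
signature = (2, 1, 1)

Answer: (2, 1, 1)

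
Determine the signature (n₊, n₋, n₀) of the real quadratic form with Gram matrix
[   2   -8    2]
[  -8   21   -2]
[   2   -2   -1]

Answer: (2, 1, 0)

Derivation:
step 0: pivot 2 → sign +
step 1: pivot -11 → sign −
step 2: pivot 3/11 → sign +
signature = (2, 1, 0)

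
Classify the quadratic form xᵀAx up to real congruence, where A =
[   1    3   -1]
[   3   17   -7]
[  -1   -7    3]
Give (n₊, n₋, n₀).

step 0: pivot 1 → sign +
step 1: pivot 8 → sign +
step 2: row/col 2 already zero → sign 0
signature = (2, 0, 1)

Answer: (2, 0, 1)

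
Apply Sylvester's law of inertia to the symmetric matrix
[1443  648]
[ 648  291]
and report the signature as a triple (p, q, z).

step 0: pivot 1443 → sign +
step 1: pivot 3/481 → sign +
signature = (2, 0, 0)

Answer: (2, 0, 0)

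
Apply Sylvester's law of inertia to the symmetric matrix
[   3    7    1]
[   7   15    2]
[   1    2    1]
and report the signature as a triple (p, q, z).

Answer: (2, 1, 0)

Derivation:
step 0: pivot 3 → sign +
step 1: pivot -4/3 → sign −
step 2: pivot 3/4 → sign +
signature = (2, 1, 0)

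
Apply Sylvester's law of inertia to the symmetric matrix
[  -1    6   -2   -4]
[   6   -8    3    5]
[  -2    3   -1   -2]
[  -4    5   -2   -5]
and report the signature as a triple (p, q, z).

step 0: pivot -1 → sign −
step 1: pivot 28 → sign +
step 2: pivot 3/28 → sign +
step 3: pivot -2 → sign −
signature = (2, 2, 0)

Answer: (2, 2, 0)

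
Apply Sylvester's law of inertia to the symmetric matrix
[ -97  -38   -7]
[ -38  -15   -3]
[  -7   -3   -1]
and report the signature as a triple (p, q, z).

Answer: (1, 2, 0)

Derivation:
step 0: pivot -97 → sign −
step 1: pivot -11/97 → sign −
step 2: pivot 1/11 → sign +
signature = (1, 2, 0)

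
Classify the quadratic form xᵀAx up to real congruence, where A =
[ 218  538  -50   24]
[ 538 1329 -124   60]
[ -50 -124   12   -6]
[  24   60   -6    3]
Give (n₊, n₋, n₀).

Answer: (3, 1, 0)

Derivation:
step 0: pivot 218 → sign +
step 1: pivot 139/109 → sign +
step 2: pivot 34/139 → sign +
step 3: pivot -3/17 → sign −
signature = (3, 1, 0)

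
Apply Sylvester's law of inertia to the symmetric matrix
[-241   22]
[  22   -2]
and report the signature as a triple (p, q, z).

step 0: pivot -241 → sign −
step 1: pivot 2/241 → sign +
signature = (1, 1, 0)

Answer: (1, 1, 0)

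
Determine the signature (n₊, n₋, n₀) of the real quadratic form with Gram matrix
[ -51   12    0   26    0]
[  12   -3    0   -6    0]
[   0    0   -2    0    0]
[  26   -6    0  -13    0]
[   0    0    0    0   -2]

Answer: (1, 4, 0)

Derivation:
step 0: pivot -51 → sign −
step 1: pivot -3/17 → sign −
step 2: pivot -2 → sign −
step 3: pivot 1/3 → sign +
step 4: pivot -2 → sign −
signature = (1, 4, 0)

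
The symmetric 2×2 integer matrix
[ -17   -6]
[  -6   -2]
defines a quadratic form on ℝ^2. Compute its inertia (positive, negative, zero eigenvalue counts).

step 0: pivot -17 → sign −
step 1: pivot 2/17 → sign +
signature = (1, 1, 0)

Answer: (1, 1, 0)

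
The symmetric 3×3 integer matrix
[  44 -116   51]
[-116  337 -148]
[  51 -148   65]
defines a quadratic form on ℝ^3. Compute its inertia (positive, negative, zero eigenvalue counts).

step 0: pivot 44 → sign +
step 1: pivot 343/11 → sign +
step 2: pivot 3/1372 → sign +
signature = (3, 0, 0)

Answer: (3, 0, 0)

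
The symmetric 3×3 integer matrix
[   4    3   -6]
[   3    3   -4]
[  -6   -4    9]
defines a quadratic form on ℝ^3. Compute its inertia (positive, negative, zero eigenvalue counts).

Answer: (2, 1, 0)

Derivation:
step 0: pivot 4 → sign +
step 1: pivot 3/4 → sign +
step 2: pivot -1/3 → sign −
signature = (2, 1, 0)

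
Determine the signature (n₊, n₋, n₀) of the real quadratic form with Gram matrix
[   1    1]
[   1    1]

step 0: pivot 1 → sign +
step 1: row/col 1 already zero → sign 0
signature = (1, 0, 1)

Answer: (1, 0, 1)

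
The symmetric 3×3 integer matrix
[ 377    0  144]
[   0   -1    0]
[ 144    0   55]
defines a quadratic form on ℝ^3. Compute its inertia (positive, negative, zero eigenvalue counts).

Answer: (1, 2, 0)

Derivation:
step 0: pivot 377 → sign +
step 1: pivot -1 → sign −
step 2: pivot -1/377 → sign −
signature = (1, 2, 0)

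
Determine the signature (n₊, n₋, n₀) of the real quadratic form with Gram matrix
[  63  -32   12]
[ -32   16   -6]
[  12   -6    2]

step 0: pivot 63 → sign +
step 1: pivot -16/63 → sign −
step 2: pivot -1/4 → sign −
signature = (1, 2, 0)

Answer: (1, 2, 0)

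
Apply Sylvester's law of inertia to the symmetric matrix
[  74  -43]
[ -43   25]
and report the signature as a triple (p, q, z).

Answer: (2, 0, 0)

Derivation:
step 0: pivot 74 → sign +
step 1: pivot 1/74 → sign +
signature = (2, 0, 0)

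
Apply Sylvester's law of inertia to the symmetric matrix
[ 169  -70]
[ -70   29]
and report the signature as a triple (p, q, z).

step 0: pivot 169 → sign +
step 1: pivot 1/169 → sign +
signature = (2, 0, 0)

Answer: (2, 0, 0)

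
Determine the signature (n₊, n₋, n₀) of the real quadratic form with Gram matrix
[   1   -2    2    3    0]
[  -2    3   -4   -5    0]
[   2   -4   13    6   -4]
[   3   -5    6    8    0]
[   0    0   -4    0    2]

step 0: pivot 1 → sign +
step 1: pivot -1 → sign −
step 2: pivot 9 → sign +
step 3: pivot 2/9 → sign +
step 4: row/col 4 already zero → sign 0
signature = (3, 1, 1)

Answer: (3, 1, 1)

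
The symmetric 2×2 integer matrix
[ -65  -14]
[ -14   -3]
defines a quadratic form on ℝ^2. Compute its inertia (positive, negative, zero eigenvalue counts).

step 0: pivot -65 → sign −
step 1: pivot 1/65 → sign +
signature = (1, 1, 0)

Answer: (1, 1, 0)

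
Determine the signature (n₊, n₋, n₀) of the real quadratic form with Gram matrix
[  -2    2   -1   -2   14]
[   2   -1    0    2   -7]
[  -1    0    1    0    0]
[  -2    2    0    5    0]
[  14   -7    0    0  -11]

Answer: (3, 2, 0)

Derivation:
step 0: pivot -2 → sign −
step 1: pivot 1 → sign +
step 2: pivot 1/2 → sign +
step 3: pivot 5 → sign +
step 4: pivot -6/5 → sign −
signature = (3, 2, 0)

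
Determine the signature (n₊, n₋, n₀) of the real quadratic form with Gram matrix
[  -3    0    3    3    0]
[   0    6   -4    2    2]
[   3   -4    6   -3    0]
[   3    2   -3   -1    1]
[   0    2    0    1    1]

Answer: (4, 1, 0)

Derivation:
step 0: pivot -3 → sign −
step 1: pivot 6 → sign +
step 2: pivot 19/3 → sign +
step 3: pivot 20/19 → sign +
step 4: pivot 1/20 → sign +
signature = (4, 1, 0)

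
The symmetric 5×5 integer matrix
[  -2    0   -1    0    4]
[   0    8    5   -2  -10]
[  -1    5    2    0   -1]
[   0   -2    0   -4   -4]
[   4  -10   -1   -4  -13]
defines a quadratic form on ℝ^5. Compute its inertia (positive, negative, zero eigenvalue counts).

Answer: (1, 4, 0)

Derivation:
step 0: pivot -2 → sign −
step 1: pivot 8 → sign +
step 2: pivot -5/8 → sign −
step 3: pivot -2 → sign −
step 4: pivot -3/5 → sign −
signature = (1, 4, 0)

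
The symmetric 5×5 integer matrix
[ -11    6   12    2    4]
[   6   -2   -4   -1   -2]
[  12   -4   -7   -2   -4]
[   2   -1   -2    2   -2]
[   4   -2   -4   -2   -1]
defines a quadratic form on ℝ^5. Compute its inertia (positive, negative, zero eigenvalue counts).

Answer: (3, 2, 0)

Derivation:
step 0: pivot -11 → sign −
step 1: pivot 14/11 → sign +
step 2: pivot 1 → sign +
step 3: pivot 33/14 → sign +
step 4: pivot -3/11 → sign −
signature = (3, 2, 0)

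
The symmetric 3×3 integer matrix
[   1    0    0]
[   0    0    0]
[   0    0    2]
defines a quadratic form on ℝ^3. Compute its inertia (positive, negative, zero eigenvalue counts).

step 0: pivot 1 → sign +
step 1: pivot 2 → sign +
step 2: row/col 2 already zero → sign 0
signature = (2, 0, 1)

Answer: (2, 0, 1)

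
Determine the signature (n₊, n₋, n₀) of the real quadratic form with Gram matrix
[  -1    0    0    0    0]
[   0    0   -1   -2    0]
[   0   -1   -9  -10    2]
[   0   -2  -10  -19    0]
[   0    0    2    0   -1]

Answer: (2, 3, 0)

Derivation:
step 0: pivot -1 → sign −
step 1: pivot -9 → sign −
step 2: pivot 1/9 → sign +
step 3: pivot -15 → sign −
step 4: pivot 1/15 → sign +
signature = (2, 3, 0)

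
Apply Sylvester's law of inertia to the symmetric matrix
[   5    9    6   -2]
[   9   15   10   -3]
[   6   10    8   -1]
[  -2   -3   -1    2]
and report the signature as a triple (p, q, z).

step 0: pivot 5 → sign +
step 1: pivot -6/5 → sign −
step 2: pivot 4/3 → sign +
step 3: pivot 3/4 → sign +
signature = (3, 1, 0)

Answer: (3, 1, 0)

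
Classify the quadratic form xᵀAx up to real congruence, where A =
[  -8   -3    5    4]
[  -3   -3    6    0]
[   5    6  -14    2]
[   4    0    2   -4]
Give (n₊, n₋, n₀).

Answer: (0, 3, 1)

Derivation:
step 0: pivot -8 → sign −
step 1: pivot -15/8 → sign −
step 2: pivot -9/5 → sign −
step 3: row/col 3 already zero → sign 0
signature = (0, 3, 1)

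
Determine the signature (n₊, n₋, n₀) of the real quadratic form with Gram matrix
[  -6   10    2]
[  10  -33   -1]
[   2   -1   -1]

Answer: (0, 2, 1)

Derivation:
step 0: pivot -6 → sign −
step 1: pivot -49/3 → sign −
step 2: row/col 2 already zero → sign 0
signature = (0, 2, 1)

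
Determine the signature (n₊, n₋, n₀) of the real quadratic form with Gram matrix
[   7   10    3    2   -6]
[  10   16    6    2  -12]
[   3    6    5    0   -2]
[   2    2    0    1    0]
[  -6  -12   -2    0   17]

step 0: pivot 7 → sign +
step 1: pivot 12/7 → sign +
step 2: pivot 2 → sign +
step 3: pivot -3 → sign −
step 4: row/col 4 already zero → sign 0
signature = (3, 1, 1)

Answer: (3, 1, 1)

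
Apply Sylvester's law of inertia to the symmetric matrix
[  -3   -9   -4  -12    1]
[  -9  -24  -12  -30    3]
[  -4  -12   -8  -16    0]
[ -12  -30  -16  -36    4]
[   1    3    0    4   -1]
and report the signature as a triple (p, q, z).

Answer: (1, 2, 2)

Derivation:
step 0: pivot -3 → sign −
step 1: pivot 3 → sign +
step 2: pivot -8/3 → sign −
step 3: row/col 3 already zero → sign 0
step 4: row/col 4 already zero → sign 0
signature = (1, 2, 2)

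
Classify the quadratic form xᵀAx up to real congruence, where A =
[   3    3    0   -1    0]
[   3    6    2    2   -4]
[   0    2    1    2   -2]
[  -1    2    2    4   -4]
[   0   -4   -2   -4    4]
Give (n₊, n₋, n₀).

step 0: pivot 3 → sign +
step 1: pivot 3 → sign +
step 2: pivot -1/3 → sign −
step 3: pivot 2/3 → sign +
step 4: row/col 4 already zero → sign 0
signature = (3, 1, 1)

Answer: (3, 1, 1)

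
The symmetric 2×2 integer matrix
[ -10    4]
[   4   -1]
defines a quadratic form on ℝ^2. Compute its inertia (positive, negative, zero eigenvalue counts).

step 0: pivot -10 → sign −
step 1: pivot 3/5 → sign +
signature = (1, 1, 0)

Answer: (1, 1, 0)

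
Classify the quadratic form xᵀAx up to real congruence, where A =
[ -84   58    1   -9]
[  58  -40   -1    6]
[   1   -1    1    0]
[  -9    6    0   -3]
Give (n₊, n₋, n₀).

step 0: pivot -84 → sign −
step 1: pivot 1/21 → sign +
step 2: pivot -1 → sign −
step 3: pivot -3/4 → sign −
signature = (1, 3, 0)

Answer: (1, 3, 0)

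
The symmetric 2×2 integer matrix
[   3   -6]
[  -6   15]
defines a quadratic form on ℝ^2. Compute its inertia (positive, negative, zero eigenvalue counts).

step 0: pivot 3 → sign +
step 1: pivot 3 → sign +
signature = (2, 0, 0)

Answer: (2, 0, 0)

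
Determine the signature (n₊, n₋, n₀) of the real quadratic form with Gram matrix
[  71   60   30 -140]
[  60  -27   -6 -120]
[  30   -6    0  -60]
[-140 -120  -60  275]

Answer: (1, 2, 1)

Derivation:
step 0: pivot 71 → sign +
step 1: pivot -5517/71 → sign −
step 2: pivot -16/613 → sign −
step 3: row/col 3 already zero → sign 0
signature = (1, 2, 1)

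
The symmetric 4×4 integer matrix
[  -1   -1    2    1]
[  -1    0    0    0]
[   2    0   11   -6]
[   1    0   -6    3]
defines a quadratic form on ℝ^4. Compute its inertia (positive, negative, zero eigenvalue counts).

Answer: (2, 2, 0)

Derivation:
step 0: pivot -1 → sign −
step 1: pivot 1 → sign +
step 2: pivot 11 → sign +
step 3: pivot -3/11 → sign −
signature = (2, 2, 0)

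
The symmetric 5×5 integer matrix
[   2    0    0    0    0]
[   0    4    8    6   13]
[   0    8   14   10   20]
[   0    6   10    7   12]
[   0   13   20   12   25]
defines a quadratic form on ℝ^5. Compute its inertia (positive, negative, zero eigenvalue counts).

step 0: pivot 2 → sign +
step 1: pivot 4 → sign +
step 2: pivot -2 → sign −
step 3: pivot 3/4 → sign +
step 4: pivot -3 → sign −
signature = (3, 2, 0)

Answer: (3, 2, 0)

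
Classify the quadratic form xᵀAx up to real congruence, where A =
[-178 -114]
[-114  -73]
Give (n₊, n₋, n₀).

step 0: pivot -178 → sign −
step 1: pivot 1/89 → sign +
signature = (1, 1, 0)

Answer: (1, 1, 0)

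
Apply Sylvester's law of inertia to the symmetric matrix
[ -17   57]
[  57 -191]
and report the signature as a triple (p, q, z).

Answer: (1, 1, 0)

Derivation:
step 0: pivot -17 → sign −
step 1: pivot 2/17 → sign +
signature = (1, 1, 0)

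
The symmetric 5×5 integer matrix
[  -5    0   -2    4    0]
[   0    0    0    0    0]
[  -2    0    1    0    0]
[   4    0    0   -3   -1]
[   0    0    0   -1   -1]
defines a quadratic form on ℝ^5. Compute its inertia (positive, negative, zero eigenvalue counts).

Answer: (1, 3, 1)

Derivation:
step 0: pivot -5 → sign −
step 1: pivot 9/5 → sign +
step 2: pivot -11/9 → sign −
step 3: pivot -2/11 → sign −
step 4: row/col 4 already zero → sign 0
signature = (1, 3, 1)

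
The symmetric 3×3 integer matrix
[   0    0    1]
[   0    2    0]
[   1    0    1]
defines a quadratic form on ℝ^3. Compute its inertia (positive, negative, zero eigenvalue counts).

step 0: pivot 2 → sign +
step 1: pivot 1 → sign +
step 2: pivot -1 → sign −
signature = (2, 1, 0)

Answer: (2, 1, 0)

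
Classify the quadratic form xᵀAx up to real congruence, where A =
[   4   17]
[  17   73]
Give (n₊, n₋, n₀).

Answer: (2, 0, 0)

Derivation:
step 0: pivot 4 → sign +
step 1: pivot 3/4 → sign +
signature = (2, 0, 0)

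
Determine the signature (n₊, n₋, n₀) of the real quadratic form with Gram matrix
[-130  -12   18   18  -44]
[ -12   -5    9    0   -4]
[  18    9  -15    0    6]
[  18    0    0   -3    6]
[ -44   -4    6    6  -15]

Answer: (1, 3, 1)

Derivation:
step 0: pivot -130 → sign −
step 1: pivot -253/65 → sign −
step 2: pivot 336/253 → sign +
step 3: pivot -3/28 → sign −
step 4: row/col 4 already zero → sign 0
signature = (1, 3, 1)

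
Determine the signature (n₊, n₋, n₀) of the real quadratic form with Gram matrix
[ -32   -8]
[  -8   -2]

Answer: (0, 1, 1)

Derivation:
step 0: pivot -32 → sign −
step 1: row/col 1 already zero → sign 0
signature = (0, 1, 1)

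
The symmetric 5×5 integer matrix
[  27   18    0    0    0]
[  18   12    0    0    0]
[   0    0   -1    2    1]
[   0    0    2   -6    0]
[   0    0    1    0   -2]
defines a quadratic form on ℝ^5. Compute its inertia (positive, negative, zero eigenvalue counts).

step 0: pivot 27 → sign +
step 1: pivot -1 → sign −
step 2: pivot -2 → sign −
step 3: pivot 1 → sign +
step 4: row/col 4 already zero → sign 0
signature = (2, 2, 1)

Answer: (2, 2, 1)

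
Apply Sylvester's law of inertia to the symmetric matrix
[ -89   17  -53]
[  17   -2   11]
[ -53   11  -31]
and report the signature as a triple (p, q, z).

Answer: (1, 2, 0)

Derivation:
step 0: pivot -89 → sign −
step 1: pivot 111/89 → sign +
step 2: pivot -2/37 → sign −
signature = (1, 2, 0)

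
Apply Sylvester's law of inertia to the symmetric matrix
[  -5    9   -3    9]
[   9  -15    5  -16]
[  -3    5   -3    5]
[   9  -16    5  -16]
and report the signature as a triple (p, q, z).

step 0: pivot -5 → sign −
step 1: pivot 6/5 → sign +
step 2: pivot -4/3 → sign −
step 3: pivot 1/4 → sign +
signature = (2, 2, 0)

Answer: (2, 2, 0)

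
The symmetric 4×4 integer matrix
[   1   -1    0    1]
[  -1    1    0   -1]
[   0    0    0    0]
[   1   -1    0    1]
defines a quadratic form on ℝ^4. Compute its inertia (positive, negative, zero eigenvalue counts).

step 0: pivot 1 → sign +
step 1: row/col 1 already zero → sign 0
step 2: row/col 2 already zero → sign 0
step 3: row/col 3 already zero → sign 0
signature = (1, 0, 3)

Answer: (1, 0, 3)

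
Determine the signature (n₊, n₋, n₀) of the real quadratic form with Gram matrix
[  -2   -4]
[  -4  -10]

step 0: pivot -2 → sign −
step 1: pivot -2 → sign −
signature = (0, 2, 0)

Answer: (0, 2, 0)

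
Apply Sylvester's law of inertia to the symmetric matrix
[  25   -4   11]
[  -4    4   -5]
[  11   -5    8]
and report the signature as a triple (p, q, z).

Answer: (3, 0, 0)

Derivation:
step 0: pivot 25 → sign +
step 1: pivot 84/25 → sign +
step 2: pivot 1/28 → sign +
signature = (3, 0, 0)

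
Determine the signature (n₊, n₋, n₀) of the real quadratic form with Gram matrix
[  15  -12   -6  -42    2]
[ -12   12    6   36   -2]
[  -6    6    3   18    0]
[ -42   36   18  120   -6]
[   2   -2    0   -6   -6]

Answer: (3, 1, 1)

Derivation:
step 0: pivot 15 → sign +
step 1: pivot 12/5 → sign +
step 2: pivot -19/3 → sign −
step 3: pivot 3/19 → sign +
step 4: row/col 4 already zero → sign 0
signature = (3, 1, 1)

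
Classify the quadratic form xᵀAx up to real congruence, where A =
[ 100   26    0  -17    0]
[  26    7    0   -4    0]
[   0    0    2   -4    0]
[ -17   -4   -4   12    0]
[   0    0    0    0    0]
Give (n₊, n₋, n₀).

Answer: (4, 0, 1)

Derivation:
step 0: pivot 100 → sign +
step 1: pivot 6/25 → sign +
step 2: pivot 2 → sign +
step 3: pivot 3/8 → sign +
step 4: row/col 4 already zero → sign 0
signature = (4, 0, 1)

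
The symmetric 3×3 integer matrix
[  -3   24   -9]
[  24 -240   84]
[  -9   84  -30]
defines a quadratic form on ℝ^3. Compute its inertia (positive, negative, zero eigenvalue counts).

Answer: (0, 2, 1)

Derivation:
step 0: pivot -3 → sign −
step 1: pivot -48 → sign −
step 2: row/col 2 already zero → sign 0
signature = (0, 2, 1)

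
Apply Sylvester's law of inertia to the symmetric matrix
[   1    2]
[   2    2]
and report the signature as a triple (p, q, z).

Answer: (1, 1, 0)

Derivation:
step 0: pivot 1 → sign +
step 1: pivot -2 → sign −
signature = (1, 1, 0)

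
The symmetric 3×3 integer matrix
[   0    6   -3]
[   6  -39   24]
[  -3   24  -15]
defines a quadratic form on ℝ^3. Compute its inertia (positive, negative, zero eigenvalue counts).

step 0: pivot -39 → sign −
step 1: pivot 12/13 → sign +
step 2: pivot -3/4 → sign −
signature = (1, 2, 0)

Answer: (1, 2, 0)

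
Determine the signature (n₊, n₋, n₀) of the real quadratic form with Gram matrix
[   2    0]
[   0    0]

step 0: pivot 2 → sign +
step 1: row/col 1 already zero → sign 0
signature = (1, 0, 1)

Answer: (1, 0, 1)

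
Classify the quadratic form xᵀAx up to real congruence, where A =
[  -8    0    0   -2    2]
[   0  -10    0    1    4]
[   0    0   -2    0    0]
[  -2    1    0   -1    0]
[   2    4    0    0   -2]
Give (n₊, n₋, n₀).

step 0: pivot -8 → sign −
step 1: pivot -10 → sign −
step 2: pivot -2 → sign −
step 3: pivot -2/5 → sign −
step 4: pivot 1/8 → sign +
signature = (1, 4, 0)

Answer: (1, 4, 0)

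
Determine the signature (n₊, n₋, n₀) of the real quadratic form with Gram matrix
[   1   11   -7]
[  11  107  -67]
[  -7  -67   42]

Answer: (2, 1, 0)

Derivation:
step 0: pivot 1 → sign +
step 1: pivot -14 → sign −
step 2: pivot 1/7 → sign +
signature = (2, 1, 0)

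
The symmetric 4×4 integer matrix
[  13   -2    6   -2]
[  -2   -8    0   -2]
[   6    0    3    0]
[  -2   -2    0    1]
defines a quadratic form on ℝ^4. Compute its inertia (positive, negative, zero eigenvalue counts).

step 0: pivot 13 → sign +
step 1: pivot -108/13 → sign −
step 2: pivot 1/3 → sign +
step 3: row/col 3 already zero → sign 0
signature = (2, 1, 1)

Answer: (2, 1, 1)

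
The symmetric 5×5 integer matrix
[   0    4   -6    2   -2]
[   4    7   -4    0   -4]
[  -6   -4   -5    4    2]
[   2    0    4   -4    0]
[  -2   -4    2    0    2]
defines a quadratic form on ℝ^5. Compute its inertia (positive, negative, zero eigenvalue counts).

Answer: (2, 3, 0)

Derivation:
step 0: pivot 7 → sign +
step 1: pivot -16/7 → sign −
step 2: pivot -5/4 → sign −
step 3: pivot -9/5 → sign −
step 4: pivot 2/9 → sign +
signature = (2, 3, 0)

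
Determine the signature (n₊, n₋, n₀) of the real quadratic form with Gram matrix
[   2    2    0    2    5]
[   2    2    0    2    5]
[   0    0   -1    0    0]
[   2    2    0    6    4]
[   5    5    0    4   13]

Answer: (3, 1, 1)

Derivation:
step 0: pivot 2 → sign +
step 1: pivot -1 → sign −
step 2: pivot 4 → sign +
step 3: pivot 1/4 → sign +
step 4: row/col 4 already zero → sign 0
signature = (3, 1, 1)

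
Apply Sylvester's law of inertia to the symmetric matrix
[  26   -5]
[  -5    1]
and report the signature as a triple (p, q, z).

Answer: (2, 0, 0)

Derivation:
step 0: pivot 26 → sign +
step 1: pivot 1/26 → sign +
signature = (2, 0, 0)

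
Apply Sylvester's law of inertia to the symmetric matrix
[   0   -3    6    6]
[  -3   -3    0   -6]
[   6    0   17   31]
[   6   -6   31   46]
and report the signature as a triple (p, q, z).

step 0: pivot -3 → sign −
step 1: pivot 3 → sign +
step 2: pivot 5 → sign +
step 3: pivot 1/5 → sign +
signature = (3, 1, 0)

Answer: (3, 1, 0)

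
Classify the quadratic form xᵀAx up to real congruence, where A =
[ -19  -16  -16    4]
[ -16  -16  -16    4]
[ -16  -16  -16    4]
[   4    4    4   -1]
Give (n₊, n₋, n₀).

Answer: (0, 2, 2)

Derivation:
step 0: pivot -19 → sign −
step 1: pivot -48/19 → sign −
step 2: row/col 2 already zero → sign 0
step 3: row/col 3 already zero → sign 0
signature = (0, 2, 2)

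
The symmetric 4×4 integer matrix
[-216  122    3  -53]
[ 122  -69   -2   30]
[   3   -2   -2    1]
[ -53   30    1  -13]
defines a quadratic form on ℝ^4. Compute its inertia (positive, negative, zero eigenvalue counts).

step 0: pivot -216 → sign −
step 1: pivot -5/54 → sign −
step 2: pivot -19/20 → sign −
step 3: pivot 1/19 → sign +
signature = (1, 3, 0)

Answer: (1, 3, 0)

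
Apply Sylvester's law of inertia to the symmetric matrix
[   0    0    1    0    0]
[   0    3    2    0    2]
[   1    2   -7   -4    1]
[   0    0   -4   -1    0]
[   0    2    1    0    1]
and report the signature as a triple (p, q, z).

Answer: (2, 3, 0)

Derivation:
step 0: pivot 3 → sign +
step 1: pivot -25/3 → sign −
step 2: pivot 3/25 → sign +
step 3: pivot -1 → sign −
step 4: pivot -1/3 → sign −
signature = (2, 3, 0)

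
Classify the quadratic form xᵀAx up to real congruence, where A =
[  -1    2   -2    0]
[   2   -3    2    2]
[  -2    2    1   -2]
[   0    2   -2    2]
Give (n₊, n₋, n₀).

step 0: pivot -1 → sign −
step 1: pivot 1 → sign +
step 2: pivot 1 → sign +
step 3: pivot -6 → sign −
signature = (2, 2, 0)

Answer: (2, 2, 0)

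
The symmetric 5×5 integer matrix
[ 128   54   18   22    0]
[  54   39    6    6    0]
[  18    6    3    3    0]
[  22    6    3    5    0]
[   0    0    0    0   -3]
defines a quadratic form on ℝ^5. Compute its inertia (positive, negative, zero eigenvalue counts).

Answer: (3, 1, 1)

Derivation:
step 0: pivot 128 → sign +
step 1: pivot 519/32 → sign +
step 2: pivot 54/173 → sign +
step 3: pivot -3 → sign −
step 4: row/col 4 already zero → sign 0
signature = (3, 1, 1)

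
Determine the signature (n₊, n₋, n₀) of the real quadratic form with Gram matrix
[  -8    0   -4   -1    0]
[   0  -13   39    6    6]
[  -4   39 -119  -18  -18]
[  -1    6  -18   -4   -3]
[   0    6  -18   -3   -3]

step 0: pivot -8 → sign −
step 1: pivot -13 → sign −
step 2: pivot -115/104 → sign −
step 3: pivot 26/115 → sign +
step 4: pivot -3/13 → sign −
signature = (1, 4, 0)

Answer: (1, 4, 0)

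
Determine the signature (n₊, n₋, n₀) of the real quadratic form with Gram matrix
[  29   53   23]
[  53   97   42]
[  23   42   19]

step 0: pivot 29 → sign +
step 1: pivot 4/29 → sign +
step 2: pivot 3/4 → sign +
signature = (3, 0, 0)

Answer: (3, 0, 0)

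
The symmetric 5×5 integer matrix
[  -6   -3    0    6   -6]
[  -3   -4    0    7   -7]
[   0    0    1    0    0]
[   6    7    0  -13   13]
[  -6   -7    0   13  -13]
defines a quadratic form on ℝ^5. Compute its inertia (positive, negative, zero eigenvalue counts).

Answer: (1, 3, 1)

Derivation:
step 0: pivot -6 → sign −
step 1: pivot -5/2 → sign −
step 2: pivot 1 → sign +
step 3: pivot -3/5 → sign −
step 4: row/col 4 already zero → sign 0
signature = (1, 3, 1)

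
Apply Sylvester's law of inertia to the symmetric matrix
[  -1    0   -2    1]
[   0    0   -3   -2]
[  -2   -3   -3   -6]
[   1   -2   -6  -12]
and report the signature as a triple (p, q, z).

step 0: pivot -1 → sign −
step 1: pivot 1 → sign +
step 2: pivot -9 → sign −
step 3: pivot 1/9 → sign +
signature = (2, 2, 0)

Answer: (2, 2, 0)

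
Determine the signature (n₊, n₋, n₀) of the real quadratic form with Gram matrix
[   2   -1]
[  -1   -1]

Answer: (1, 1, 0)

Derivation:
step 0: pivot 2 → sign +
step 1: pivot -3/2 → sign −
signature = (1, 1, 0)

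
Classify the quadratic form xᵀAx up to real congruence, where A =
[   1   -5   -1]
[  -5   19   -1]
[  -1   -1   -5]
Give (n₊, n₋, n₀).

Answer: (1, 1, 1)

Derivation:
step 0: pivot 1 → sign +
step 1: pivot -6 → sign −
step 2: row/col 2 already zero → sign 0
signature = (1, 1, 1)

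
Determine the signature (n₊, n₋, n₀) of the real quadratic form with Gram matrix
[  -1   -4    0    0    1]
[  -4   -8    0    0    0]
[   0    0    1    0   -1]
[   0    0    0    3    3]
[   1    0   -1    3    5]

Answer: (3, 1, 1)

Derivation:
step 0: pivot -1 → sign −
step 1: pivot 8 → sign +
step 2: pivot 1 → sign +
step 3: pivot 3 → sign +
step 4: row/col 4 already zero → sign 0
signature = (3, 1, 1)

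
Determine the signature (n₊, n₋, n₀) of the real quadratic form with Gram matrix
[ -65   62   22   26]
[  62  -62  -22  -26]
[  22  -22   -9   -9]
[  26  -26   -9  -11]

step 0: pivot -65 → sign −
step 1: pivot -186/65 → sign −
step 2: pivot -37/31 → sign −
step 3: pivot -2/37 → sign −
signature = (0, 4, 0)

Answer: (0, 4, 0)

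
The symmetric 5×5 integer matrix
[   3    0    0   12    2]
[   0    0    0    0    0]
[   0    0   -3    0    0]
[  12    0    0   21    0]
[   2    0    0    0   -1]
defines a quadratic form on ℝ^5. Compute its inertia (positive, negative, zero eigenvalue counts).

step 0: pivot 3 → sign +
step 1: pivot -3 → sign −
step 2: pivot -27 → sign −
step 3: pivot 1/27 → sign +
step 4: row/col 4 already zero → sign 0
signature = (2, 2, 1)

Answer: (2, 2, 1)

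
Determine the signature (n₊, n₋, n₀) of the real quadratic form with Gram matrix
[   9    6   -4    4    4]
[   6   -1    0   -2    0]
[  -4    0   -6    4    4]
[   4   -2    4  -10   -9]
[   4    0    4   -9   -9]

Answer: (1, 4, 0)

Derivation:
step 0: pivot 9 → sign +
step 1: pivot -5 → sign −
step 2: pivot -286/45 → sign −
step 3: pivot -818/143 → sign −
step 4: pivot -3/818 → sign −
signature = (1, 4, 0)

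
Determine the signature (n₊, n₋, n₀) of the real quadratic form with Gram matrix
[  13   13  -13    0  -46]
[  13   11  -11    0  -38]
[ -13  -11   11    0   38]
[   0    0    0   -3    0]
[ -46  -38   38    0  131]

step 0: pivot 13 → sign +
step 1: pivot -2 → sign −
step 2: pivot -3 → sign −
step 3: pivot 3/13 → sign +
step 4: row/col 4 already zero → sign 0
signature = (2, 2, 1)

Answer: (2, 2, 1)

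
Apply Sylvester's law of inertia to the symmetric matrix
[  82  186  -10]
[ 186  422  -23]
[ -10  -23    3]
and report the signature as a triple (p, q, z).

step 0: pivot 82 → sign +
step 1: pivot 4/41 → sign +
step 2: pivot 3/4 → sign +
signature = (3, 0, 0)

Answer: (3, 0, 0)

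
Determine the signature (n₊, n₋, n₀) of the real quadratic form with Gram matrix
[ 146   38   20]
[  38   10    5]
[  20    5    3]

step 0: pivot 146 → sign +
step 1: pivot 8/73 → sign +
step 2: pivot -1/8 → sign −
signature = (2, 1, 0)

Answer: (2, 1, 0)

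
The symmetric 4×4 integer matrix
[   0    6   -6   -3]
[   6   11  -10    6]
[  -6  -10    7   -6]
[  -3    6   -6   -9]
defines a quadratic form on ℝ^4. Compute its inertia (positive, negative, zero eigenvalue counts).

Answer: (1, 3, 0)

Derivation:
step 0: pivot 11 → sign +
step 1: pivot -36/11 → sign −
step 2: pivot -2 → sign −
step 3: pivot -1/8 → sign −
signature = (1, 3, 0)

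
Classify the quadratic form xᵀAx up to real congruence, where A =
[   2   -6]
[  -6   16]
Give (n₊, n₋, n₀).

step 0: pivot 2 → sign +
step 1: pivot -2 → sign −
signature = (1, 1, 0)

Answer: (1, 1, 0)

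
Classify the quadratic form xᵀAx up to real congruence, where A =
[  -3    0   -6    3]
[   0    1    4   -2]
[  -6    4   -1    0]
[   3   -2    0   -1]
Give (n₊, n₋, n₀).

step 0: pivot -3 → sign −
step 1: pivot 1 → sign +
step 2: pivot -5 → sign −
step 3: pivot -6/5 → sign −
signature = (1, 3, 0)

Answer: (1, 3, 0)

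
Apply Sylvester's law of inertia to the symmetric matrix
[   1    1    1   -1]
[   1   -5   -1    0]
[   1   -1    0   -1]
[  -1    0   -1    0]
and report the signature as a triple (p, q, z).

Answer: (1, 3, 0)

Derivation:
step 0: pivot 1 → sign +
step 1: pivot -6 → sign −
step 2: pivot -1/3 → sign −
step 3: pivot -1/2 → sign −
signature = (1, 3, 0)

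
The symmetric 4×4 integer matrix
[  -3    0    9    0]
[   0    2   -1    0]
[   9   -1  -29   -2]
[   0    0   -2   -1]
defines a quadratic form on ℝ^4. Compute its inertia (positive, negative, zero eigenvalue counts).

step 0: pivot -3 → sign −
step 1: pivot 2 → sign +
step 2: pivot -5/2 → sign −
step 3: pivot 3/5 → sign +
signature = (2, 2, 0)

Answer: (2, 2, 0)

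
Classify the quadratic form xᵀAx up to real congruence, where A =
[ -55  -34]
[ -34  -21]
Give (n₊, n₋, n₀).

Answer: (1, 1, 0)

Derivation:
step 0: pivot -55 → sign −
step 1: pivot 1/55 → sign +
signature = (1, 1, 0)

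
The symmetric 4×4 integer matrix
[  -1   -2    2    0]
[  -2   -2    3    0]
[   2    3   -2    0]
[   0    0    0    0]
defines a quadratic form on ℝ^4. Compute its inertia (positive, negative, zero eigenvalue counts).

Answer: (2, 1, 1)

Derivation:
step 0: pivot -1 → sign −
step 1: pivot 2 → sign +
step 2: pivot 3/2 → sign +
step 3: row/col 3 already zero → sign 0
signature = (2, 1, 1)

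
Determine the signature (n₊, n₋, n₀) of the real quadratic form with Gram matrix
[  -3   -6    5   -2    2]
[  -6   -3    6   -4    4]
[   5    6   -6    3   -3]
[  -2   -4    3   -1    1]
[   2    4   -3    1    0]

Answer: (4, 1, 0)

Derivation:
step 0: pivot -3 → sign −
step 1: pivot 9 → sign +
step 2: pivot 5/9 → sign +
step 3: pivot 2/15 → sign +
step 4: pivot 1 → sign +
signature = (4, 1, 0)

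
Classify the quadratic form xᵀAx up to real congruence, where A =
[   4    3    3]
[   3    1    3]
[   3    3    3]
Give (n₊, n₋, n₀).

Answer: (2, 1, 0)

Derivation:
step 0: pivot 4 → sign +
step 1: pivot -5/4 → sign −
step 2: pivot 6/5 → sign +
signature = (2, 1, 0)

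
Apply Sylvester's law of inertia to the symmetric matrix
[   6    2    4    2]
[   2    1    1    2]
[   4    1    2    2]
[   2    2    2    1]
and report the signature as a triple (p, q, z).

Answer: (2, 2, 0)

Derivation:
step 0: pivot 6 → sign +
step 1: pivot 1/3 → sign +
step 2: pivot -1 → sign −
step 3: pivot -1 → sign −
signature = (2, 2, 0)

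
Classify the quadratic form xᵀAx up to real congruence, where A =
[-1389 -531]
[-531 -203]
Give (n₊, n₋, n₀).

Answer: (0, 2, 0)

Derivation:
step 0: pivot -1389 → sign −
step 1: pivot -2/463 → sign −
signature = (0, 2, 0)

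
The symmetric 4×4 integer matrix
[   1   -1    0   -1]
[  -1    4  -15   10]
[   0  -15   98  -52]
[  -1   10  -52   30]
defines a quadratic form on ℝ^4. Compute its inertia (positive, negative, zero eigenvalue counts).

step 0: pivot 1 → sign +
step 1: pivot 3 → sign +
step 2: pivot 23 → sign +
step 3: pivot -3/23 → sign −
signature = (3, 1, 0)

Answer: (3, 1, 0)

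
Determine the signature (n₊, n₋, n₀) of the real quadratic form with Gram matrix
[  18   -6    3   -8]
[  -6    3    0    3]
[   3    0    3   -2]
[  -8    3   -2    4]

Answer: (3, 1, 0)

Derivation:
step 0: pivot 18 → sign +
step 1: pivot 1 → sign +
step 2: pivot 3/2 → sign +
step 3: pivot -1/3 → sign −
signature = (3, 1, 0)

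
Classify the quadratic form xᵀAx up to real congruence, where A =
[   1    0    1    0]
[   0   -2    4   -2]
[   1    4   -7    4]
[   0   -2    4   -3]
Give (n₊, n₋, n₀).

Answer: (1, 2, 1)

Derivation:
step 0: pivot 1 → sign +
step 1: pivot -2 → sign −
step 2: pivot -1 → sign −
step 3: row/col 3 already zero → sign 0
signature = (1, 2, 1)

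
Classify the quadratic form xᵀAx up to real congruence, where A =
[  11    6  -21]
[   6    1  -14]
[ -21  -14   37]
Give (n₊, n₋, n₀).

Answer: (1, 2, 0)

Derivation:
step 0: pivot 11 → sign +
step 1: pivot -25/11 → sign −
step 2: pivot -6/25 → sign −
signature = (1, 2, 0)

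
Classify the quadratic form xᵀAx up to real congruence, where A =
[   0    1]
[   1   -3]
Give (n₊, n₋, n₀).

step 0: pivot -3 → sign −
step 1: pivot 1/3 → sign +
signature = (1, 1, 0)

Answer: (1, 1, 0)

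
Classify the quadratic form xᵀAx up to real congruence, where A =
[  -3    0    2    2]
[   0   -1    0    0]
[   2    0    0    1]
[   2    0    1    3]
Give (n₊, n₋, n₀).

step 0: pivot -3 → sign −
step 1: pivot -1 → sign −
step 2: pivot 4/3 → sign +
step 3: pivot 1/4 → sign +
signature = (2, 2, 0)

Answer: (2, 2, 0)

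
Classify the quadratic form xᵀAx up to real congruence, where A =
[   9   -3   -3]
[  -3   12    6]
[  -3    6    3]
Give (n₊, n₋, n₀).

step 0: pivot 9 → sign +
step 1: pivot 11 → sign +
step 2: pivot -3/11 → sign −
signature = (2, 1, 0)

Answer: (2, 1, 0)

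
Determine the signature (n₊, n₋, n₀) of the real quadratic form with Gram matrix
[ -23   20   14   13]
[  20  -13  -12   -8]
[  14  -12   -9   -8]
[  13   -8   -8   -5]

Answer: (1, 3, 0)

Derivation:
step 0: pivot -23 → sign −
step 1: pivot 101/23 → sign +
step 2: pivot -49/101 → sign −
step 3: pivot -2/49 → sign −
signature = (1, 3, 0)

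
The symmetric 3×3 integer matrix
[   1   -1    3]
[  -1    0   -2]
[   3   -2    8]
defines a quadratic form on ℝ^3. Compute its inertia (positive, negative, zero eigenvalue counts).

Answer: (1, 1, 1)

Derivation:
step 0: pivot 1 → sign +
step 1: pivot -1 → sign −
step 2: row/col 2 already zero → sign 0
signature = (1, 1, 1)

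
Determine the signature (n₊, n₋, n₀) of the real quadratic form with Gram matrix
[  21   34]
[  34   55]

step 0: pivot 21 → sign +
step 1: pivot -1/21 → sign −
signature = (1, 1, 0)

Answer: (1, 1, 0)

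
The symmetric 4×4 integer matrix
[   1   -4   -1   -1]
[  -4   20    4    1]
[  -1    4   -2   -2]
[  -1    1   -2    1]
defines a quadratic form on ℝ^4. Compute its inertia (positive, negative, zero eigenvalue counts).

Answer: (3, 1, 0)

Derivation:
step 0: pivot 1 → sign +
step 1: pivot 4 → sign +
step 2: pivot -3 → sign −
step 3: pivot 3/4 → sign +
signature = (3, 1, 0)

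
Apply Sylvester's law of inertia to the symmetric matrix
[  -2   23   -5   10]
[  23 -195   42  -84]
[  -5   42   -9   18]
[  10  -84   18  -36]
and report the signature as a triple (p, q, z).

step 0: pivot -2 → sign −
step 1: pivot 139/2 → sign +
step 2: pivot 6/139 → sign +
step 3: row/col 3 already zero → sign 0
signature = (2, 1, 1)

Answer: (2, 1, 1)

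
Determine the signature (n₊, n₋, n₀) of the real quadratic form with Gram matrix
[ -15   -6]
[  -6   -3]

Answer: (0, 2, 0)

Derivation:
step 0: pivot -15 → sign −
step 1: pivot -3/5 → sign −
signature = (0, 2, 0)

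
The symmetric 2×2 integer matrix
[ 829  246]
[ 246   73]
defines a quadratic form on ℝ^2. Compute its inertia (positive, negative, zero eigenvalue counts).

step 0: pivot 829 → sign +
step 1: pivot 1/829 → sign +
signature = (2, 0, 0)

Answer: (2, 0, 0)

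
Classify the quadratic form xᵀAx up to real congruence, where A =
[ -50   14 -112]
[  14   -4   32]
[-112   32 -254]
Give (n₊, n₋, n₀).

Answer: (1, 2, 0)

Derivation:
step 0: pivot -50 → sign −
step 1: pivot -2/25 → sign −
step 2: pivot 2 → sign +
signature = (1, 2, 0)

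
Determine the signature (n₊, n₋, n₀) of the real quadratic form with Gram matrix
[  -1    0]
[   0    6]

step 0: pivot -1 → sign −
step 1: pivot 6 → sign +
signature = (1, 1, 0)

Answer: (1, 1, 0)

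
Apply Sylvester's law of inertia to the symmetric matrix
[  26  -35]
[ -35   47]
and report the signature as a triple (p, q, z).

Answer: (1, 1, 0)

Derivation:
step 0: pivot 26 → sign +
step 1: pivot -3/26 → sign −
signature = (1, 1, 0)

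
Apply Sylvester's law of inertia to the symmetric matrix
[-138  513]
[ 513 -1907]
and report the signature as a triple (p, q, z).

step 0: pivot -138 → sign −
step 1: pivot 1/46 → sign +
signature = (1, 1, 0)

Answer: (1, 1, 0)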